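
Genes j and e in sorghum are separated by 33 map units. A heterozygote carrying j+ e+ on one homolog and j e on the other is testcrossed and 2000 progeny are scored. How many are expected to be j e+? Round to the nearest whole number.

330

A map distance of 33 map units corresponds to a recombination frequency of 0.330.
The F1 is j+ e+ / j e, so j e+ is a recombinant gamete class with expected frequency r/2 = 0.330/2 = 0.1650.
Expected number = 0.1650 × 2000 = 330.00 ≈ 330.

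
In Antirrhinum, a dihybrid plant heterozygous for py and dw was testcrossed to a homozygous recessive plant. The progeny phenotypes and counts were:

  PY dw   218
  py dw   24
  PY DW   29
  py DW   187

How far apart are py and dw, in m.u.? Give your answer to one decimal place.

The two most frequent classes, PY dw (218) and py DW (187), are the parental types, so the F1 was PY dw / py DW.
The recombinant classes are PY DW and py dw: 29 + 24 = 53.
Recombination frequency = 53/458 = 0.1157 ≈ 11.6%, i.e. 11.6 m.u.

11.6 m.u.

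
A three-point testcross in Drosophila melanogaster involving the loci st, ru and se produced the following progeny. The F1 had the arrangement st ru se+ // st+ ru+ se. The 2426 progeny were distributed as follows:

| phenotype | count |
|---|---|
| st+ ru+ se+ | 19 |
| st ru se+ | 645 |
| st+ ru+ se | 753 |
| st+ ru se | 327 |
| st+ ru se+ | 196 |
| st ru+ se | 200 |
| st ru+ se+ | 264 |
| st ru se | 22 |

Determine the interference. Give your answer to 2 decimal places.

0.64

The two rarest classes, st ru se and st+ ru+ se+, are the double crossovers. Comparing them with the parentals, only the se allele has switched, so se is the middle locus and the order is st – se – ru.
st–se: (396 + 41)/2426 = 0.1801; se–ru: (591 + 41)/2426 = 0.2605.
Expected DCO frequency = 0.1801 × 0.2605 ≈ 0.04692; observed = 41/2426 ≈ 0.01690.
Coefficient of coincidence = 0.01690/0.04692 ≈ 0.36; interference = 1 − 0.36 = 0.64.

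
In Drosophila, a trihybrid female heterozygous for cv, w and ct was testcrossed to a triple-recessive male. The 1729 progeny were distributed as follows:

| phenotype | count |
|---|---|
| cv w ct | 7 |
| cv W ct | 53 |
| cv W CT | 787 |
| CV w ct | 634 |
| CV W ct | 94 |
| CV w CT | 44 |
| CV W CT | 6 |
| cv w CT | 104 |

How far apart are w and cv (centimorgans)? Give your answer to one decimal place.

12.2 centimorgans

The two most frequent reciprocal classes, CV w ct and cv W CT, are the parental types, so the F1 was CV w ct / cv W CT.
The two rarest classes, cv w ct and CV W CT, are the double crossovers. Comparing them with the parentals, only the cv allele has switched, so cv is the middle locus and the order is w – cv – ct.
Crossovers in the w–cv interval produce the single-crossover classes CV W ct and cv w CT (94 + 104 = 198) plus the double crossovers (13).
RF(w–cv) = (198 + 13) / 1729 = 211/1729 = 0.1220 → 12.2 centimorgans.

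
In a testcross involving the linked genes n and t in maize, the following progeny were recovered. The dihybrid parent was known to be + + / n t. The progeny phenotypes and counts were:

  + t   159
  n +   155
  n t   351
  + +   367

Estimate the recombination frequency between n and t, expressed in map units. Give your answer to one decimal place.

The recombinant classes are + t and n +: 159 + 155 = 314.
Recombination frequency = 314/1032 = 0.3043 ≈ 30.4%, i.e. 30.4 map units.

30.4 map units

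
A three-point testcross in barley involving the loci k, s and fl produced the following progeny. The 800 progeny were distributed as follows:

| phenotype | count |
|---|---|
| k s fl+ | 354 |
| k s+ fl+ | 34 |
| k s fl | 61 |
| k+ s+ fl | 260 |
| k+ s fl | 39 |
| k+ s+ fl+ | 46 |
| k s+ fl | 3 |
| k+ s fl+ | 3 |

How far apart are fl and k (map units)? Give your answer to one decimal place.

14.1 map units

The two most frequent reciprocal classes, k s fl+ and k+ s+ fl, are the parental types, so the F1 was k s fl+ / k+ s+ fl.
The two rarest classes, k+ s fl+ and k s+ fl, are the double crossovers. Comparing them with the parentals, only the k allele has switched, so k is the middle locus and the order is fl – k – s.
Crossovers in the fl–k interval produce the single-crossover classes k s fl and k+ s+ fl+ (61 + 46 = 107) plus the double crossovers (6).
RF(fl–k) = (107 + 6) / 800 = 113/800 = 0.1412 → 14.1 map units.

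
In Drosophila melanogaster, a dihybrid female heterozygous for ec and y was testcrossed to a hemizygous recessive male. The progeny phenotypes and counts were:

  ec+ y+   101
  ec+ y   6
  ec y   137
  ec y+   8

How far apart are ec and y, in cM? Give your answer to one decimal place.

5.6 cM

The two most frequent classes, ec+ y+ (101) and ec y (137), are the parental types, so the F1 was ec+ y+ / ec y.
The recombinant classes are ec+ y and ec y+: 6 + 8 = 14.
Recombination frequency = 14/252 = 0.0556 ≈ 5.6%, i.e. 5.6 cM.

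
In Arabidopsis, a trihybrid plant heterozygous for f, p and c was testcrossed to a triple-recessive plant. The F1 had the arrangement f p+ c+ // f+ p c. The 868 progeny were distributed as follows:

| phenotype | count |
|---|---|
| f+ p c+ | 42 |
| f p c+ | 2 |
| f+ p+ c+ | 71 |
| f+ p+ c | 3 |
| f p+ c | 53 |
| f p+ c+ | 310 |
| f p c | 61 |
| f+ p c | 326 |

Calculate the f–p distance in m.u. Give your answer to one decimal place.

15.8 m.u.

The two rarest classes, f p c+ and f+ p+ c, are the double crossovers. Comparing them with the parentals, only the p allele has switched, so p is the middle locus and the order is c – p – f.
Crossovers in the p–f interval produce the single-crossover classes f+ p+ c+ and f p c (71 + 61 = 132) plus the double crossovers (5).
RF(p–f) = (132 + 5) / 868 = 137/868 = 0.1578 → 15.8 m.u.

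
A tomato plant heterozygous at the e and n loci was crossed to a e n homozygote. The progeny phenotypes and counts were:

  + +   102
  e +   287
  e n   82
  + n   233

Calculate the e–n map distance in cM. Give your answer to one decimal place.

26.1 cM

The two most frequent classes, + n (233) and e + (287), are the parental types, so the F1 was + n / e +.
The recombinant classes are + + and e n: 102 + 82 = 184.
Recombination frequency = 184/704 = 0.2614 ≈ 26.1%, i.e. 26.1 cM.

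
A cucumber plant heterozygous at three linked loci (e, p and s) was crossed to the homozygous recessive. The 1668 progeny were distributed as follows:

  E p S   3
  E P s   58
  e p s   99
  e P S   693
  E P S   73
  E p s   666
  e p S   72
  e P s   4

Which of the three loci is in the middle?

The two most frequent reciprocal classes, e P S and E p s, are the parental types, so the F1 was e P S / E p s.
The two rarest classes, e P s and E p S, are the double crossovers. Comparing them with the parentals, only the s allele has switched, so s is the middle locus and the order is p – s – e.

s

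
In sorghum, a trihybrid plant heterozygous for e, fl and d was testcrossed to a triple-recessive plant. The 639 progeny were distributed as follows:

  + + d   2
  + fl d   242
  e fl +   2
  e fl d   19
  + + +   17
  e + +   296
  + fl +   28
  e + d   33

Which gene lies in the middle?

The two most frequent reciprocal classes, + fl d and e + +, are the parental types, so the F1 was + fl d / e + +.
The two rarest classes, + + d and e fl +, are the double crossovers. Comparing them with the parentals, only the fl allele has switched, so fl is the middle locus and the order is d – fl – e.

fl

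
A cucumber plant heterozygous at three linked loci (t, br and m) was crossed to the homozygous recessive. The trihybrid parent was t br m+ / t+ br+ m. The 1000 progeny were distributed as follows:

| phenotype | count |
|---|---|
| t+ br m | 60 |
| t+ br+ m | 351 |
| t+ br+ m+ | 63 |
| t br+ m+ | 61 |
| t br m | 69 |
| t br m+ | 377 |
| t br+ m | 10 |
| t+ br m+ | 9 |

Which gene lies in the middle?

t

The two rarest classes, t+ br m+ and t br+ m, are the double crossovers. Comparing them with the parentals, only the t allele has switched, so t is the middle locus and the order is m – t – br.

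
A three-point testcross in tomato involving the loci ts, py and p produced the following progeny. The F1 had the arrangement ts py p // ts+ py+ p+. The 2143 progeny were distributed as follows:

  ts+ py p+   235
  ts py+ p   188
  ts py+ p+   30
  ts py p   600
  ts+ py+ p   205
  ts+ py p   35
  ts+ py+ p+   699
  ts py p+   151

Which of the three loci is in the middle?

The two rarest classes, ts+ py p and ts py+ p+, are the double crossovers. Comparing them with the parentals, only the ts allele has switched, so ts is the middle locus and the order is py – ts – p.

ts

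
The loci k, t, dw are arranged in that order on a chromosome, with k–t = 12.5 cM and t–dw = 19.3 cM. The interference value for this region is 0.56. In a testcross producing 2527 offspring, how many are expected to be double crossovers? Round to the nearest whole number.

Map distances give recombination frequencies of 0.125 and 0.193 for the two intervals.
With interference 0.56 (so coincidence = 0.44), expected double-crossover frequency = 0.125 × 0.193 × 0.44 = 0.01061.
Expected number = 0.01061 × 2527 = 26.82 ≈ 27.

27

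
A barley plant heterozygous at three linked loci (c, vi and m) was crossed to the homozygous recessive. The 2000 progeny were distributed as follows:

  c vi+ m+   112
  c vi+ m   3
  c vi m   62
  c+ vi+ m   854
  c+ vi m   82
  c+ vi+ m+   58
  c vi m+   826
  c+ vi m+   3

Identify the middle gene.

The two most frequent reciprocal classes, c vi m+ and c+ vi+ m, are the parental types, so the F1 was c vi m+ / c+ vi+ m.
The two rarest classes, c+ vi m+ and c vi+ m, are the double crossovers. Comparing them with the parentals, only the c allele has switched, so c is the middle locus and the order is vi – c – m.

c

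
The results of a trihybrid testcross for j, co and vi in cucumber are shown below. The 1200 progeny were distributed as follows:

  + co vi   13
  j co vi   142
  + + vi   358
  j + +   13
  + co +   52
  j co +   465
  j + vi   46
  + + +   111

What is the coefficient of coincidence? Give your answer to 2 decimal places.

0.90

The two most frequent reciprocal classes, + + vi and j co +, are the parental types, so the F1 was + + vi / j co +.
The two rarest classes, + co vi and j + +, are the double crossovers. Comparing them with the parentals, only the co allele has switched, so co is the middle locus and the order is j – co – vi.
j–co: (98 + 26)/1200 = 0.1033; co–vi: (253 + 26)/1200 = 0.2325.
Expected DCO frequency = 0.1033 × 0.2325 ≈ 0.02402; observed = 26/1200 ≈ 0.02167.
Coefficient of coincidence = 0.02167/0.02402 ≈ 0.90.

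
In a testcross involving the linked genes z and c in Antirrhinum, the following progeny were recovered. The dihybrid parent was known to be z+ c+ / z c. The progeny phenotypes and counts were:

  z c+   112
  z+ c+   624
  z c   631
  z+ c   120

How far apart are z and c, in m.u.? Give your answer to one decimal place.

15.6 m.u.

The recombinant classes are z+ c and z c+: 120 + 112 = 232.
Recombination frequency = 232/1487 = 0.1560 ≈ 15.6%, i.e. 15.6 m.u.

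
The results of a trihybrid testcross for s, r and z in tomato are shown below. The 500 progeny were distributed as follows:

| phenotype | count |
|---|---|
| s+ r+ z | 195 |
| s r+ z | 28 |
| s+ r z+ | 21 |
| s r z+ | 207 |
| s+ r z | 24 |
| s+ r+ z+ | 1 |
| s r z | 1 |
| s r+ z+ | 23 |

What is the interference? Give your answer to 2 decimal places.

The two most frequent reciprocal classes, s r z+ and s+ r+ z, are the parental types, so the F1 was s r z+ / s+ r+ z.
The two rarest classes, s r z and s+ r+ z+, are the double crossovers. Comparing them with the parentals, only the z allele has switched, so z is the middle locus and the order is r – z – s.
r–z: (47 + 2)/500 = 0.0980; z–s: (49 + 2)/500 = 0.1020.
Expected DCO frequency = 0.0980 × 0.1020 ≈ 0.01000; observed = 2/500 ≈ 0.00400.
Coefficient of coincidence = 0.00400/0.01000 ≈ 0.40; interference = 1 − 0.40 = 0.60.

0.60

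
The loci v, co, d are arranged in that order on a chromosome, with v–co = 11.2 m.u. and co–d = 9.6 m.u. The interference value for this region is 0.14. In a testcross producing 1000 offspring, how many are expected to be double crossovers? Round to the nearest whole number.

Map distances give recombination frequencies of 0.112 and 0.096 for the two intervals.
With interference 0.14 (so coincidence = 0.86), expected double-crossover frequency = 0.112 × 0.096 × 0.86 = 0.00925.
Expected number = 0.00925 × 1000 = 9.25 ≈ 9.

9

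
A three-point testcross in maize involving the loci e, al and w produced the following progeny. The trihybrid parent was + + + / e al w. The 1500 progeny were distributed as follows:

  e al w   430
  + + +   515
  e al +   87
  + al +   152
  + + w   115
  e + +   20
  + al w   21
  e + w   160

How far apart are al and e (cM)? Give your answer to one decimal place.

The two rarest classes, e + + and + al w, are the double crossovers. Comparing them with the parentals, only the e allele has switched, so e is the middle locus and the order is w – e – al.
Crossovers in the e–al interval produce the single-crossover classes + al + and e + w (152 + 160 = 312) plus the double crossovers (41).
RF(e–al) = (312 + 41) / 1500 = 353/1500 = 0.2353 → 23.5 cM.

23.5 cM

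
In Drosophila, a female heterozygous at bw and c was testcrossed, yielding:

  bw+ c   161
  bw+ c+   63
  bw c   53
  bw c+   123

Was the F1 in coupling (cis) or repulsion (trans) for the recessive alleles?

trans

The two most frequent classes are bw+ c (161) and bw c+ (123); these are the parental (non-recombinant) types.
So the F1 carried bw+ c on one chromosome and bw c+ on the other — the recessive alleles are on opposite chromosomes (trans / repulsion).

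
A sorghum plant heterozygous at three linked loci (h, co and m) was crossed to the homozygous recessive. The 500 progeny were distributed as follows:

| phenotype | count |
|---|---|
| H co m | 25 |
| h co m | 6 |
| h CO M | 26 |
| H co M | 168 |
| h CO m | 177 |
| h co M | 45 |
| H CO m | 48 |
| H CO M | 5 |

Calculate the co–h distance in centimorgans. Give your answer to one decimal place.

The two most frequent reciprocal classes, H co M and h CO m, are the parental types, so the F1 was H co M / h CO m.
The two rarest classes, H CO M and h co m, are the double crossovers. Comparing them with the parentals, only the co allele has switched, so co is the middle locus and the order is h – co – m.
Crossovers in the h–co interval produce the single-crossover classes h co M and H CO m (45 + 48 = 93) plus the double crossovers (11).
RF(h–co) = (93 + 11) / 500 = 104/500 = 0.2080 → 20.8 centimorgans.

20.8 centimorgans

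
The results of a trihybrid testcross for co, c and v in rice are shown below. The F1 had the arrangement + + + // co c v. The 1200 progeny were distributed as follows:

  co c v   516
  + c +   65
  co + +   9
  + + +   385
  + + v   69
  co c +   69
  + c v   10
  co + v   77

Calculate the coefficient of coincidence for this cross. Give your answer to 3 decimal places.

The two rarest classes, co + + and + c v, are the double crossovers. Comparing them with the parentals, only the co allele has switched, so co is the middle locus and the order is c – co – v.
c–co: (142 + 19)/1200 = 0.1342; co–v: (138 + 19)/1200 = 0.1308.
Expected DCO frequency = 0.1342 × 0.1308 ≈ 0.01755; observed = 19/1200 ≈ 0.01583.
Coefficient of coincidence = 0.01583/0.01755 ≈ 0.902.

0.902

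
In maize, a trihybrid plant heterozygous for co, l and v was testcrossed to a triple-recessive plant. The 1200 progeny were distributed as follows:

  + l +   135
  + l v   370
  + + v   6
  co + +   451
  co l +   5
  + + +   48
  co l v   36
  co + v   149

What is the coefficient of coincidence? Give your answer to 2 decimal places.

The two most frequent reciprocal classes, co + + and + l v, are the parental types, so the F1 was co + + / + l v.
The two rarest classes, co l + and + + v, are the double crossovers. Comparing them with the parentals, only the l allele has switched, so l is the middle locus and the order is co – l – v.
co–l: (84 + 11)/1200 = 0.0792; l–v: (284 + 11)/1200 = 0.2458.
Expected DCO frequency = 0.0792 × 0.2458 ≈ 0.01947; observed = 11/1200 ≈ 0.00917.
Coefficient of coincidence = 0.00917/0.01947 ≈ 0.47.

0.47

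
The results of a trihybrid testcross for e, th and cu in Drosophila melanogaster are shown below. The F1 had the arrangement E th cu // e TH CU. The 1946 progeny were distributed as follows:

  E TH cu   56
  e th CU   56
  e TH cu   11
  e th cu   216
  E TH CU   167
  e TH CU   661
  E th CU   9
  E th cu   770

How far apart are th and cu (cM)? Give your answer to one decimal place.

6.8 cM

The two rarest classes, E th CU and e TH cu, are the double crossovers. Comparing them with the parentals, only the cu allele has switched, so cu is the middle locus and the order is th – cu – e.
Crossovers in the th–cu interval produce the single-crossover classes E TH cu and e th CU (56 + 56 = 112) plus the double crossovers (20).
RF(th–cu) = (112 + 20) / 1946 = 132/1946 = 0.0678 → 6.8 cM.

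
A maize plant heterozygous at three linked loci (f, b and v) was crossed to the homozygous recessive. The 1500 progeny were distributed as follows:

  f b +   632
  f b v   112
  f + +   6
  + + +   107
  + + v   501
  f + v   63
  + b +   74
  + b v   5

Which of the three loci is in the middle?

b

The two most frequent reciprocal classes, + + v and f b +, are the parental types, so the F1 was + + v / f b +.
The two rarest classes, + b v and f + +, are the double crossovers. Comparing them with the parentals, only the b allele has switched, so b is the middle locus and the order is v – b – f.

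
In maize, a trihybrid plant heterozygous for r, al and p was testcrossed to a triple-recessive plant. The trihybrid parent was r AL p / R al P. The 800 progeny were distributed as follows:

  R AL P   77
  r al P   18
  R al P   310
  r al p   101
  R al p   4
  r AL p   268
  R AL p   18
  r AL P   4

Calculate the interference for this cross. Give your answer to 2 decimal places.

0.22

The two rarest classes, r AL P and R al p, are the double crossovers. Comparing them with the parentals, only the p allele has switched, so p is the middle locus and the order is r – p – al.
r–p: (36 + 8)/800 = 0.0550; p–al: (178 + 8)/800 = 0.2325.
Expected DCO frequency = 0.0550 × 0.2325 ≈ 0.01279; observed = 8/800 ≈ 0.01000.
Coefficient of coincidence = 0.01000/0.01279 ≈ 0.78; interference = 1 − 0.78 = 0.22.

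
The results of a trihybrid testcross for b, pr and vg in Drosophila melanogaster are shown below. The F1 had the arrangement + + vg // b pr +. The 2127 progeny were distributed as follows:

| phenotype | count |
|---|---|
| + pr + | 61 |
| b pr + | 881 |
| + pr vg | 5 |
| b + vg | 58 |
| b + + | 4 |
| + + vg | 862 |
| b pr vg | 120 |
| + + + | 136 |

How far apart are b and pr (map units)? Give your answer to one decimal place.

The two rarest classes, + pr vg and b + +, are the double crossovers. Comparing them with the parentals, only the pr allele has switched, so pr is the middle locus and the order is vg – pr – b.
Crossovers in the pr–b interval produce the single-crossover classes b + vg and + pr + (58 + 61 = 119) plus the double crossovers (9).
RF(pr–b) = (119 + 9) / 2127 = 128/2127 = 0.0602 → 6.0 map units.

6.0 map units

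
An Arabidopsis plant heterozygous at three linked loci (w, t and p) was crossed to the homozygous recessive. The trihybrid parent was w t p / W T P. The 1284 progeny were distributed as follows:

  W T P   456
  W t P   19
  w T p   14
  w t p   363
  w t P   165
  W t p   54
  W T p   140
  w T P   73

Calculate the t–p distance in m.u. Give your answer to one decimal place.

The two rarest classes, w T p and W t P, are the double crossovers. Comparing them with the parentals, only the t allele has switched, so t is the middle locus and the order is p – t – w.
Crossovers in the p–t interval produce the single-crossover classes w t P and W T p (165 + 140 = 305) plus the double crossovers (33).
RF(p–t) = (305 + 33) / 1284 = 338/1284 = 0.2632 → 26.3 m.u.

26.3 m.u.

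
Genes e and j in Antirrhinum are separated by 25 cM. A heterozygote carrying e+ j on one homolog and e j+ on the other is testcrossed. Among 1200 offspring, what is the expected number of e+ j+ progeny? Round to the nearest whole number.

A map distance of 25 cM corresponds to a recombination frequency of 0.250.
The F1 is e+ j / e j+, so e+ j+ is a recombinant gamete class with expected frequency r/2 = 0.250/2 = 0.1250.
Expected number = 0.1250 × 1200 = 150.00 ≈ 150.

150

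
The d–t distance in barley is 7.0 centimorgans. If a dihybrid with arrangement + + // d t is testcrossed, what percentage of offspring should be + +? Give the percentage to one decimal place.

46.5%

A map distance of 7.0 centimorgans corresponds to a recombination frequency of 0.070.
The F1 is + + / d t, so + + is a parental gamete class with expected frequency (1 − r)/2 = 0.930/2 = 0.4650.
That is 0.4650 = 46.5% of the progeny.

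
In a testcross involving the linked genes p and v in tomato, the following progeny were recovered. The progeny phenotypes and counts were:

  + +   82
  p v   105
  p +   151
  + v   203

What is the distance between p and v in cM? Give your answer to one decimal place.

34.6 cM

The two most frequent classes, + v (203) and p + (151), are the parental types, so the F1 was + v / p +.
The recombinant classes are + + and p v: 82 + 105 = 187.
Recombination frequency = 187/541 = 0.3457 ≈ 34.6%, i.e. 34.6 cM.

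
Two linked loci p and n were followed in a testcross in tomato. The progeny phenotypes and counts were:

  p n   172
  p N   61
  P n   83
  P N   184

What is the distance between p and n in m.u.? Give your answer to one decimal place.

28.8 m.u.

The two most frequent classes, P N (184) and p n (172), are the parental types, so the F1 was P N / p n.
The recombinant classes are P n and p N: 83 + 61 = 144.
Recombination frequency = 144/500 = 0.2880 ≈ 28.8%, i.e. 28.8 m.u.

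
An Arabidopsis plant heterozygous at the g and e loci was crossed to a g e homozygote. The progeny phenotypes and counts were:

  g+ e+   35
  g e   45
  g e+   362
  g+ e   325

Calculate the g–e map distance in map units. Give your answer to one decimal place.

The two most frequent classes, g+ e (325) and g e+ (362), are the parental types, so the F1 was g+ e / g e+.
The recombinant classes are g+ e+ and g e: 35 + 45 = 80.
Recombination frequency = 80/767 = 0.1043 ≈ 10.4%, i.e. 10.4 map units.

10.4 map units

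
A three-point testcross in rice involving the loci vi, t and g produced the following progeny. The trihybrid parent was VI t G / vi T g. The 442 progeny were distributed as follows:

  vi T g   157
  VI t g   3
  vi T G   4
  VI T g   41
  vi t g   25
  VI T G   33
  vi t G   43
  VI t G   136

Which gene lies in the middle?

The two rarest classes, VI t g and vi T G, are the double crossovers. Comparing them with the parentals, only the g allele has switched, so g is the middle locus and the order is t – g – vi.

g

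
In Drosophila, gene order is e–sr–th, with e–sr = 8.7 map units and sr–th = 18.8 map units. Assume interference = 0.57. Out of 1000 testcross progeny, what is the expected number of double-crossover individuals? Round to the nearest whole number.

Map distances give recombination frequencies of 0.087 and 0.188 for the two intervals.
With interference 0.57 (so coincidence = 0.43), expected double-crossover frequency = 0.087 × 0.188 × 0.43 = 0.00703.
Expected number = 0.00703 × 1000 = 7.03 ≈ 7.

7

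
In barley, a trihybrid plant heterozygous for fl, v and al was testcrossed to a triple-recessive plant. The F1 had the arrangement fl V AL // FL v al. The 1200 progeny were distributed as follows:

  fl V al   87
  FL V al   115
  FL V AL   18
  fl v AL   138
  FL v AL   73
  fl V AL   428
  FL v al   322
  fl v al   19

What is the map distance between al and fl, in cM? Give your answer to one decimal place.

16.4 cM

The two rarest classes, FL V AL and fl v al, are the double crossovers. Comparing them with the parentals, only the fl allele has switched, so fl is the middle locus and the order is v – fl – al.
Crossovers in the fl–al interval produce the single-crossover classes fl V al and FL v AL (87 + 73 = 160) plus the double crossovers (37).
RF(fl–al) = (160 + 37) / 1200 = 197/1200 = 0.1642 → 16.4 cM.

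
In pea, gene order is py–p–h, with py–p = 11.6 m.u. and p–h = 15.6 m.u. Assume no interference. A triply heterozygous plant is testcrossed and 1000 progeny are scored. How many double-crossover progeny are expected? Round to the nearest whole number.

Map distances give recombination frequencies of 0.116 and 0.156 for the two intervals.
With no interference, expected double-crossover frequency = 0.116 × 0.156 = 0.01810.
Expected number = 0.01810 × 1000 = 18.10 ≈ 18.

18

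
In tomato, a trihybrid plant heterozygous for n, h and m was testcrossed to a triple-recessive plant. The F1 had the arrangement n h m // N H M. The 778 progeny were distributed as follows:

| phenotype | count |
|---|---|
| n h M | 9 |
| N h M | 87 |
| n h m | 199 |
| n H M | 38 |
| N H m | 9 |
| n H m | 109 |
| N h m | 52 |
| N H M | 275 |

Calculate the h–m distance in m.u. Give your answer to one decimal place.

27.5 m.u.

The two rarest classes, n h M and N H m, are the double crossovers. Comparing them with the parentals, only the m allele has switched, so m is the middle locus and the order is n – m – h.
Crossovers in the m–h interval produce the single-crossover classes n H m and N h M (109 + 87 = 196) plus the double crossovers (18).
RF(m–h) = (196 + 18) / 778 = 214/778 = 0.2751 → 27.5 m.u.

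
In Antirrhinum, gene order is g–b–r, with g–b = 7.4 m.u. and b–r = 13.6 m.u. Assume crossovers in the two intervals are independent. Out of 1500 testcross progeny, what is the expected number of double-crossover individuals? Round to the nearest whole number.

15

Map distances give recombination frequencies of 0.074 and 0.136 for the two intervals.
With no interference, expected double-crossover frequency = 0.074 × 0.136 = 0.01006.
Expected number = 0.01006 × 1500 = 15.10 ≈ 15.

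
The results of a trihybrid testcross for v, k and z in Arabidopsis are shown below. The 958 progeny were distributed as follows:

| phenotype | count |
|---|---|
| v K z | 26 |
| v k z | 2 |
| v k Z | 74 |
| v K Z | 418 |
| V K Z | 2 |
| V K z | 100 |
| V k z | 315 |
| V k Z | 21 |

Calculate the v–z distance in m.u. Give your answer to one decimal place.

5.3 m.u.

The two most frequent reciprocal classes, V k z and v K Z, are the parental types, so the F1 was V k z / v K Z.
The two rarest classes, v k z and V K Z, are the double crossovers. Comparing them with the parentals, only the v allele has switched, so v is the middle locus and the order is z – v – k.
Crossovers in the z–v interval produce the single-crossover classes V k Z and v K z (21 + 26 = 47) plus the double crossovers (4).
RF(z–v) = (47 + 4) / 958 = 51/958 = 0.0532 → 5.3 m.u.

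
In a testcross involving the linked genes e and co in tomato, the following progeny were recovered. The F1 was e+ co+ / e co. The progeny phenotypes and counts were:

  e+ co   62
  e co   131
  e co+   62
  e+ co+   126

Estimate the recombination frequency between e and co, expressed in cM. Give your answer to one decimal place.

32.5 cM

The recombinant classes are e+ co and e co+: 62 + 62 = 124.
Recombination frequency = 124/381 = 0.3255 ≈ 32.5%, i.e. 32.5 cM.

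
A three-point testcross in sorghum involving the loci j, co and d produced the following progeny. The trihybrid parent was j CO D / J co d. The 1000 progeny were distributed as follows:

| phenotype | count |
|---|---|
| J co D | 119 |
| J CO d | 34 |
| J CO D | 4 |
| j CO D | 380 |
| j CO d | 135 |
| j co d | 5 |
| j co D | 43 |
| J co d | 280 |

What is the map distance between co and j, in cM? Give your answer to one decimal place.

The two rarest classes, J CO D and j co d, are the double crossovers. Comparing them with the parentals, only the j allele has switched, so j is the middle locus and the order is co – j – d.
Crossovers in the co–j interval produce the single-crossover classes j co D and J CO d (43 + 34 = 77) plus the double crossovers (9).
RF(co–j) = (77 + 9) / 1000 = 86/1000 = 0.0860 → 8.6 cM.

8.6 cM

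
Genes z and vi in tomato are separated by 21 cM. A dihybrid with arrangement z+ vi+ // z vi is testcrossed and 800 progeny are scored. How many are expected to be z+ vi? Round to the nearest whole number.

A map distance of 21 cM corresponds to a recombination frequency of 0.210.
The F1 is z+ vi+ / z vi, so z+ vi is a recombinant gamete class with expected frequency r/2 = 0.210/2 = 0.1050.
Expected number = 0.1050 × 800 = 84.00 ≈ 84.

84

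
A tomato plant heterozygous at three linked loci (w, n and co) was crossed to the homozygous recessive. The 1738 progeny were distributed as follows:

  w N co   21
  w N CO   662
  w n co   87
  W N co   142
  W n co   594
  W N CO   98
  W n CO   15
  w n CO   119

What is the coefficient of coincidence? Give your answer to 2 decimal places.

The two most frequent reciprocal classes, w N CO and W n co, are the parental types, so the F1 was w N CO / W n co.
The two rarest classes, w N co and W n CO, are the double crossovers. Comparing them with the parentals, only the co allele has switched, so co is the middle locus and the order is n – co – w.
n–co: (261 + 36)/1738 = 0.1709; co–w: (185 + 36)/1738 = 0.1272.
Expected DCO frequency = 0.1709 × 0.1272 ≈ 0.02174; observed = 36/1738 ≈ 0.02071.
Coefficient of coincidence = 0.02071/0.02174 ≈ 0.95.

0.95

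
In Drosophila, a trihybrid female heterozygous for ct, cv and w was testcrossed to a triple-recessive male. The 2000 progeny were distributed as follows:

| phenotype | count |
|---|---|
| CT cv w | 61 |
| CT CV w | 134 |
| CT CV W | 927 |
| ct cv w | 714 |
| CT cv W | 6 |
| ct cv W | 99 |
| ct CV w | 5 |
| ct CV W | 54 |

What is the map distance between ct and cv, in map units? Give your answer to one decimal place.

6.3 map units

The two most frequent reciprocal classes, ct cv w and CT CV W, are the parental types, so the F1 was ct cv w / CT CV W.
The two rarest classes, ct CV w and CT cv W, are the double crossovers. Comparing them with the parentals, only the cv allele has switched, so cv is the middle locus and the order is ct – cv – w.
Crossovers in the ct–cv interval produce the single-crossover classes CT cv w and ct CV W (61 + 54 = 115) plus the double crossovers (11).
RF(ct–cv) = (115 + 11) / 2000 = 126/2000 = 0.0630 → 6.3 map units.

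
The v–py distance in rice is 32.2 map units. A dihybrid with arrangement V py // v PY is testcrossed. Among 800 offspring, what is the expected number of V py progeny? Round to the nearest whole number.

A map distance of 32.2 map units corresponds to a recombination frequency of 0.322.
The F1 is V py / v PY, so V py is a parental gamete class with expected frequency (1 − r)/2 = 0.678/2 = 0.3390.
Expected number = 0.3390 × 800 = 271.20 ≈ 271.

271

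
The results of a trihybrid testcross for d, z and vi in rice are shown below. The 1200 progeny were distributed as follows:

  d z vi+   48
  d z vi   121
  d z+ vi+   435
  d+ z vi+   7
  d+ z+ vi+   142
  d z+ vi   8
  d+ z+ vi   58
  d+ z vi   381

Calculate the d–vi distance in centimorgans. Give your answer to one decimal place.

The two most frequent reciprocal classes, d+ z vi and d z+ vi+, are the parental types, so the F1 was d+ z vi / d z+ vi+.
The two rarest classes, d+ z vi+ and d z+ vi, are the double crossovers. Comparing them with the parentals, only the vi allele has switched, so vi is the middle locus and the order is d – vi – z.
Crossovers in the d–vi interval produce the single-crossover classes d z vi and d+ z+ vi+ (121 + 142 = 263) plus the double crossovers (15).
RF(d–vi) = (263 + 15) / 1200 = 278/1200 = 0.2317 → 23.2 centimorgans.

23.2 centimorgans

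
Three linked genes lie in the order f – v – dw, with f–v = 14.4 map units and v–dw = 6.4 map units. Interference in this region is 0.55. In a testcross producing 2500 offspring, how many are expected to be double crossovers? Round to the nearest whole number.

10

Map distances give recombination frequencies of 0.144 and 0.064 for the two intervals.
With interference 0.55 (so coincidence = 0.45), expected double-crossover frequency = 0.144 × 0.064 × 0.45 = 0.00415.
Expected number = 0.00415 × 2500 = 10.37 ≈ 10.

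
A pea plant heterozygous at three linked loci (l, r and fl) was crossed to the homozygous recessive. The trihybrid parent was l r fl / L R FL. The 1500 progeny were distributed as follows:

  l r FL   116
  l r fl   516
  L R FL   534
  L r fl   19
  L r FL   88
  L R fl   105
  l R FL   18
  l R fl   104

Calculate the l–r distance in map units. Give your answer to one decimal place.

The two rarest classes, L r fl and l R FL, are the double crossovers. Comparing them with the parentals, only the l allele has switched, so l is the middle locus and the order is fl – l – r.
Crossovers in the l–r interval produce the single-crossover classes l R fl and L r FL (104 + 88 = 192) plus the double crossovers (37).
RF(l–r) = (192 + 37) / 1500 = 229/1500 = 0.1527 → 15.3 map units.

15.3 map units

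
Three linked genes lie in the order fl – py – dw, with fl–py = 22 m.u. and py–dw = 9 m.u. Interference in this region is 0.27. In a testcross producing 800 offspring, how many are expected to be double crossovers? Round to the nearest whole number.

12

Map distances give recombination frequencies of 0.220 and 0.090 for the two intervals.
With interference 0.27 (so coincidence = 0.73), expected double-crossover frequency = 0.220 × 0.090 × 0.73 = 0.01445.
Expected number = 0.01445 × 800 = 11.56 ≈ 12.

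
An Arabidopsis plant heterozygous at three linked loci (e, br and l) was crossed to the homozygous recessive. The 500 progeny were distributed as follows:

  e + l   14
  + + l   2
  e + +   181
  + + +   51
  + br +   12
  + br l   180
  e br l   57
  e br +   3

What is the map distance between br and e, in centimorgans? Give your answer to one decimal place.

22.6 centimorgans

The two most frequent reciprocal classes, e + + and + br l, are the parental types, so the F1 was e + + / + br l.
The two rarest classes, e br + and + + l, are the double crossovers. Comparing them with the parentals, only the br allele has switched, so br is the middle locus and the order is l – br – e.
Crossovers in the br–e interval produce the single-crossover classes + + + and e br l (51 + 57 = 108) plus the double crossovers (5).
RF(br–e) = (108 + 5) / 500 = 113/500 = 0.2260 → 22.6 centimorgans.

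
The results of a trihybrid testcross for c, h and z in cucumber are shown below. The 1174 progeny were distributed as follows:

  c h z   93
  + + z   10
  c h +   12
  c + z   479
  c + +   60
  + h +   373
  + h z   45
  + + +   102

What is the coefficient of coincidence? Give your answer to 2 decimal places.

0.94

The two most frequent reciprocal classes, + h + and c + z, are the parental types, so the F1 was + h + / c + z.
The two rarest classes, c h + and + + z, are the double crossovers. Comparing them with the parentals, only the c allele has switched, so c is the middle locus and the order is h – c – z.
h–c: (195 + 22)/1174 = 0.1848; c–z: (105 + 22)/1174 = 0.1082.
Expected DCO frequency = 0.1848 × 0.1082 ≈ 0.02000; observed = 22/1174 ≈ 0.01874.
Coefficient of coincidence = 0.01874/0.02000 ≈ 0.94.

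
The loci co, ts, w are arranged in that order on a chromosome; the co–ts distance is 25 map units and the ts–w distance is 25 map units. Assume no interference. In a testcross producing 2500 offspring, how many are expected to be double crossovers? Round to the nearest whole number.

Map distances give recombination frequencies of 0.250 and 0.250 for the two intervals.
With no interference, expected double-crossover frequency = 0.250 × 0.250 = 0.06250.
Expected number = 0.06250 × 2500 = 156.25 ≈ 156.

156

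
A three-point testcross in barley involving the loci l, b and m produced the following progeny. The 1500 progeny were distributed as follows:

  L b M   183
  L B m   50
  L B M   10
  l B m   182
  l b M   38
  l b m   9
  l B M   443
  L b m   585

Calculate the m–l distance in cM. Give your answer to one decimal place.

25.6 cM

The two most frequent reciprocal classes, l B M and L b m, are the parental types, so the F1 was l B M / L b m.
The two rarest classes, L B M and l b m, are the double crossovers. Comparing them with the parentals, only the l allele has switched, so l is the middle locus and the order is b – l – m.
Crossovers in the l–m interval produce the single-crossover classes l B m and L b M (182 + 183 = 365) plus the double crossovers (19).
RF(l–m) = (365 + 19) / 1500 = 384/1500 = 0.2560 → 25.6 cM.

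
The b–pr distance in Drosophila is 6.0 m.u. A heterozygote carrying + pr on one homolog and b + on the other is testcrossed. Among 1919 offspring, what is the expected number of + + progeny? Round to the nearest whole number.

58

A map distance of 6.0 m.u. corresponds to a recombination frequency of 0.060.
The F1 is + pr / b +, so + + is a recombinant gamete class with expected frequency r/2 = 0.060/2 = 0.0300.
Expected number = 0.0300 × 1919 = 57.57 ≈ 58.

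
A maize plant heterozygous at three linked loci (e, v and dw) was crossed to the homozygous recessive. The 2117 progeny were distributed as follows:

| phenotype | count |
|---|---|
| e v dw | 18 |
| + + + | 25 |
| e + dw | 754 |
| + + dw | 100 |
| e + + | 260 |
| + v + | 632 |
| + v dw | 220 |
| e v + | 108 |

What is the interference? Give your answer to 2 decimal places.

0.31

The two most frequent reciprocal classes, e + dw and + v +, are the parental types, so the F1 was e + dw / + v +.
The two rarest classes, e v dw and + + +, are the double crossovers. Comparing them with the parentals, only the v allele has switched, so v is the middle locus and the order is dw – v – e.
dw–v: (480 + 43)/2117 = 0.2470; v–e: (208 + 43)/2117 = 0.1186.
Expected DCO frequency = 0.2470 × 0.1186 ≈ 0.02929; observed = 43/2117 ≈ 0.02031.
Coefficient of coincidence = 0.02031/0.02929 ≈ 0.69; interference = 1 − 0.69 = 0.31.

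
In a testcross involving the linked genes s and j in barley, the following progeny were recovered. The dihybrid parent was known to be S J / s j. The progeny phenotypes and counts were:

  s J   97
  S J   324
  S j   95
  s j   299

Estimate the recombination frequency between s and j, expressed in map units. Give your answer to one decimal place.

The recombinant classes are S j and s J: 95 + 97 = 192.
Recombination frequency = 192/815 = 0.2356 ≈ 23.6%, i.e. 23.6 map units.

23.6 map units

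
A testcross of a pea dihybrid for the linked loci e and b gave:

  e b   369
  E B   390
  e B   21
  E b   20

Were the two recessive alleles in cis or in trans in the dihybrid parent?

cis

The two most frequent classes are E B (390) and e b (369); these are the parental (non-recombinant) types.
So the F1 carried E B on one chromosome and e b on the other — the recessive alleles are on the same chromosome (cis / coupling).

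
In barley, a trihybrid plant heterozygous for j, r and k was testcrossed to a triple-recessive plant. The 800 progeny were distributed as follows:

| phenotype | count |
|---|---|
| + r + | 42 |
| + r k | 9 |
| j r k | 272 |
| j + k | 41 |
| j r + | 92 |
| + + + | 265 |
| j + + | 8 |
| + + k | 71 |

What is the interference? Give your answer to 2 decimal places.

The two most frequent reciprocal classes, + + + and j r k, are the parental types, so the F1 was + + + / j r k.
The two rarest classes, j + + and + r k, are the double crossovers. Comparing them with the parentals, only the j allele has switched, so j is the middle locus and the order is k – j – r.
k–j: (163 + 17)/800 = 0.2250; j–r: (83 + 17)/800 = 0.1250.
Expected DCO frequency = 0.2250 × 0.1250 ≈ 0.02813; observed = 17/800 ≈ 0.02125.
Coefficient of coincidence = 0.02125/0.02813 ≈ 0.76; interference = 1 − 0.76 = 0.24.

0.24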